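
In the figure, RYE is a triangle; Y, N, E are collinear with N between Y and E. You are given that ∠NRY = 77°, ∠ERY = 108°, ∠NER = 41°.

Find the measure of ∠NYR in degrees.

∠NYR = 31°

1. ∠REY = 41°  [N on ray EY]
2. ∠EYR = 31°  [△RYE]
3. ∠NYR = 31°  [N on ray YE]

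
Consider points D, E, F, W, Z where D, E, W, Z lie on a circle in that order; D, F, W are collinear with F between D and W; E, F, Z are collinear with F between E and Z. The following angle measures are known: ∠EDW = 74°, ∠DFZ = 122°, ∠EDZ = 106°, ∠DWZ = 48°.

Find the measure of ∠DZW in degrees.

∠DZW = 100°

1. ∠EZW = 74°  [same arc EW]
2. ∠EWZ = 74°  [cyclic DEWZ, opposite ∠D+∠W]
3. ∠WEZ = 32°  [△EWZ]
4. ∠WDZ = 32°  [same arc WZ]
5. ∠DZW = 100°  [△DWZ]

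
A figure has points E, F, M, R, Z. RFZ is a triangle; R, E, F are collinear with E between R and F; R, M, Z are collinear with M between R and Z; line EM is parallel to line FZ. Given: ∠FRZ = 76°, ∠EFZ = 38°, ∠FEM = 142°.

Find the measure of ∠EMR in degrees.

∠EMR = 66°

1. ∠ERM = 76°  [E on RF, M on RZ]
2. ∠MER = 38°  [linear pair at E on RF]
3. ∠EMR = 66°  [△REM]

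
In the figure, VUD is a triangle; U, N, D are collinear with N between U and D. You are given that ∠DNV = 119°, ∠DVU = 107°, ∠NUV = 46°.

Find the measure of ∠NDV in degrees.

∠NDV = 27°

1. ∠DUV = 46°  [N on ray UD]
2. ∠UDV = 27°  [△VUD]
3. ∠NDV = 27°  [N on ray DU]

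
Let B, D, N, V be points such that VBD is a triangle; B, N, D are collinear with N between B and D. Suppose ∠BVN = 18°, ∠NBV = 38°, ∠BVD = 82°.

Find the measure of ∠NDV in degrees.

∠NDV = 60°

1. ∠DBV = 38°  [N on ray BD]
2. ∠BDV = 60°  [△VBD]
3. ∠NDV = 60°  [N on ray DB]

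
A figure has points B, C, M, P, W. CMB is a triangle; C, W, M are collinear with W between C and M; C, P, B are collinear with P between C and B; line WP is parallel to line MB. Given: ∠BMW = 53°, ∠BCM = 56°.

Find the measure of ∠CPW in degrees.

1. ∠BMC = 53°  [W on ray MC]
2. ∠CBM = 71°  [△CMB]
3. ∠CPW = 71°  [WP∥MB, corresponding at P]

∠CPW = 71°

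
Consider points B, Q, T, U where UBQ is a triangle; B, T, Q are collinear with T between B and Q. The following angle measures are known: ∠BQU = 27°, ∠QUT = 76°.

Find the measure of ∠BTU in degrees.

∠BTU = 103°

1. ∠TQU = 27°  [T on ray QB]
2. ∠QTU = 77°  [△UTQ]
3. ∠BTU = 103°  [linear pair at T on BQ]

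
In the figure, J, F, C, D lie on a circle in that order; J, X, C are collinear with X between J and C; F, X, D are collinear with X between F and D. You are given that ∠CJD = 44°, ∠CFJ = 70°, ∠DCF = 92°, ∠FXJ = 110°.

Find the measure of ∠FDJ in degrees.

1. ∠CFD = 44°  [same arc CD]
2. ∠CXF = 70°  [linear pair at X on JC]
3. ∠FCJ = 66°  [△FXC]
4. ∠FDJ = 66°  [same arc JF]

∠FDJ = 66°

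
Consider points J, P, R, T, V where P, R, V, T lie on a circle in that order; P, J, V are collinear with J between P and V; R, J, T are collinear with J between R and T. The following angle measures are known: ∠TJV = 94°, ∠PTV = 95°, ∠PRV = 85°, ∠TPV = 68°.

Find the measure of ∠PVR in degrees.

1. ∠PJR = 94°  [vertical angles at J]
2. ∠TRV = 68°  [same arc VT]
3. ∠RJV = 86°  [linear pair at J on PV]
4. ∠PVR = 26°  [△RJV]

∠PVR = 26°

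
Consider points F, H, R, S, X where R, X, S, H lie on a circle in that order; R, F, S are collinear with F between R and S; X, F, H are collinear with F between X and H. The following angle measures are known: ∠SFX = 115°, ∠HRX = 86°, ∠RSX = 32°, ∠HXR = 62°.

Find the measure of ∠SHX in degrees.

1. ∠HXS = 33°  [△XFS]
2. ∠HSX = 94°  [cyclic RXSH, opposite ∠R+∠S]
3. ∠SHX = 53°  [△XSH]

∠SHX = 53°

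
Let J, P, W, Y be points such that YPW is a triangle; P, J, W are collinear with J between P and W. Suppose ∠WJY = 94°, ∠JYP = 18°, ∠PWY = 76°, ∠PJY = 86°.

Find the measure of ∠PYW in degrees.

1. ∠JPY = 76°  [△YPJ]
2. ∠WPY = 76°  [J on ray PW]
3. ∠PYW = 28°  [△YPW]

∠PYW = 28°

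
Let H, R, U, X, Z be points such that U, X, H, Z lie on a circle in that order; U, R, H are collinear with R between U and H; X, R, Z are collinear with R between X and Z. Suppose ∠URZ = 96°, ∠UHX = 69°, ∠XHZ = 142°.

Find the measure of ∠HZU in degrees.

1. ∠HRX = 96°  [vertical angles at R]
2. ∠HRZ = 84°  [linear pair at R on UH]
3. ∠UZX = 69°  [same arc UX]
4. ∠HXZ = 15°  [△XRH]
5. ∠HZX = 23°  [△XHZ]
6. ∠UHZ = 73°  [△HRZ]
7. ∠HUZ = 15°  [△URZ]
8. ∠HZU = 92°  [△UHZ]

∠HZU = 92°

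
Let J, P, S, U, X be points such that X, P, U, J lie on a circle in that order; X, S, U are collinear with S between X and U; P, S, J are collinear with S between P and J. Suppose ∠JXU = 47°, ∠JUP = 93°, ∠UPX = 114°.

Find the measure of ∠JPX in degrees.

∠JPX = 67°

1. ∠UJX = 66°  [cyclic XPUJ, opposite ∠P+∠J]
2. ∠JUX = 67°  [△XUJ]
3. ∠JPX = 67°  [same arc XJ]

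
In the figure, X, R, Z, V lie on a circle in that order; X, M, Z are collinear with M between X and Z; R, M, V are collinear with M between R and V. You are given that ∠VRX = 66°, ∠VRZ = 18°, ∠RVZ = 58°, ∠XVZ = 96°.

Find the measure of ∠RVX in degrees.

∠RVX = 38°

1. ∠RZV = 104°  [△RZV]
2. ∠RXV = 76°  [cyclic XRZV, opposite ∠X+∠Z]
3. ∠RVX = 38°  [△XRV]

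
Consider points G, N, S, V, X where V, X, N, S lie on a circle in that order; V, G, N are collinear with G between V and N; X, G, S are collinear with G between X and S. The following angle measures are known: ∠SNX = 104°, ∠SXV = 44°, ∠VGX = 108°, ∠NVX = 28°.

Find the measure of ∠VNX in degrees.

∠VNX = 60°

1. ∠SVX = 76°  [cyclic VXNS, opposite ∠V+∠N]
2. ∠VSX = 60°  [△VXS]
3. ∠VNX = 60°  [same arc VX]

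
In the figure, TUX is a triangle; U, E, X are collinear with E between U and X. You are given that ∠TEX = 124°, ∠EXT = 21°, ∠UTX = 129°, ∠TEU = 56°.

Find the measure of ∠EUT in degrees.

∠EUT = 30°

1. ∠TXU = 21°  [E on ray XU]
2. ∠TUX = 30°  [△TUX]
3. ∠EUT = 30°  [E on ray UX]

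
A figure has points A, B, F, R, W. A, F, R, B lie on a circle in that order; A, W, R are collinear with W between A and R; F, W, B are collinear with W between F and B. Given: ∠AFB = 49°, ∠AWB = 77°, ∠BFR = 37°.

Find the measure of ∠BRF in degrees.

∠BRF = 115°

1. ∠ARB = 49°  [same arc AB]
2. ∠BWR = 103°  [linear pair at W on AR]
3. ∠FBR = 28°  [△RWB]
4. ∠BRF = 115°  [△FRB]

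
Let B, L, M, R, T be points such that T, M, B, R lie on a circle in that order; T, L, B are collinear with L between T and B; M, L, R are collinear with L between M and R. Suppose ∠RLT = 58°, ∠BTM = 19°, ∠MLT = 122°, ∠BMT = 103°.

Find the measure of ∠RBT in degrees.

∠RBT = 39°

1. ∠BLR = 122°  [linear pair at L on TB]
2. ∠BRM = 19°  [same arc MB]
3. ∠RBT = 39°  [△BLR]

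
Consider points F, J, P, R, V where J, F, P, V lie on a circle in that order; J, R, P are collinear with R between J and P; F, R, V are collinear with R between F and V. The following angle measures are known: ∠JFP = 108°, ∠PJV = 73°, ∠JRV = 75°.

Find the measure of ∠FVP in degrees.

1. ∠JVP = 72°  [cyclic JFPV, opposite ∠F+∠V]
2. ∠JPV = 35°  [△JPV]
3. ∠PRV = 105°  [linear pair at R on JP]
4. ∠FVP = 40°  [△PRV]

∠FVP = 40°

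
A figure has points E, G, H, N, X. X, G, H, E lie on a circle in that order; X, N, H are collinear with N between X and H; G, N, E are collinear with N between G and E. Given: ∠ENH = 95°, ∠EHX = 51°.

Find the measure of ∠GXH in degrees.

∠GXH = 34°

1. ∠GNX = 95°  [vertical angles at N]
2. ∠EGX = 51°  [same arc XE]
3. ∠GXH = 34°  [△XNG]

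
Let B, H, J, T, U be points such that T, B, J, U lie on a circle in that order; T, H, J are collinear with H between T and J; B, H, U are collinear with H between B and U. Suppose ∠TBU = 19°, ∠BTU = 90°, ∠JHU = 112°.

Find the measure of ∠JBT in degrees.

∠JBT = 60°

1. ∠BUT = 71°  [△TBU]
2. ∠BHT = 112°  [vertical angles at H]
3. ∠BJT = 71°  [same arc TB]
4. ∠BTJ = 49°  [△THB]
5. ∠JBT = 60°  [△TBJ]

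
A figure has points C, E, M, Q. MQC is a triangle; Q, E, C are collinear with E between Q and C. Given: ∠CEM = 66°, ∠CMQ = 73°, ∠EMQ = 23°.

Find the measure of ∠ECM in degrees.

∠ECM = 64°

1. ∠MEQ = 114°  [linear pair at E on QC]
2. ∠EQM = 43°  [△MQE]
3. ∠CQM = 43°  [E on ray QC]
4. ∠MCQ = 64°  [△MQC]
5. ∠ECM = 64°  [E on ray CQ]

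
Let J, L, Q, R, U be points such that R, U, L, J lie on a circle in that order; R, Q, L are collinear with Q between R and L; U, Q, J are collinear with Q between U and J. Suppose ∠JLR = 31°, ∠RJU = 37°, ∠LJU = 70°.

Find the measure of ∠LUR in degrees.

1. ∠RLU = 37°  [same arc RU]
2. ∠LRU = 70°  [same arc UL]
3. ∠LUR = 73°  [△RUL]

∠LUR = 73°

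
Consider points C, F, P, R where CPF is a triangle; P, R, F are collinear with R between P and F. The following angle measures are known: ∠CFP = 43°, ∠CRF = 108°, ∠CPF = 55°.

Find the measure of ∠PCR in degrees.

∠PCR = 53°

1. ∠CRP = 72°  [linear pair at R on PF]
2. ∠CPR = 55°  [R on ray PF]
3. ∠PCR = 53°  [△CPR]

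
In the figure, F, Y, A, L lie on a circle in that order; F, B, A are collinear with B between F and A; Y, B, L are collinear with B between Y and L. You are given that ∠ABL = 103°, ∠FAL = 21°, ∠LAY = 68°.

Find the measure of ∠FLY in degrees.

1. ∠FYL = 21°  [same arc FL]
2. ∠LFY = 112°  [cyclic FYAL, opposite ∠F+∠A]
3. ∠FLY = 47°  [△FYL]

∠FLY = 47°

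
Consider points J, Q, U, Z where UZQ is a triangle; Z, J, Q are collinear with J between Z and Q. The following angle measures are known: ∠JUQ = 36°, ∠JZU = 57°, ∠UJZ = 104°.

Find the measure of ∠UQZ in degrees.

1. ∠QJU = 76°  [linear pair at J on ZQ]
2. ∠JQU = 68°  [△UJQ]
3. ∠UQZ = 68°  [J on ray QZ]

∠UQZ = 68°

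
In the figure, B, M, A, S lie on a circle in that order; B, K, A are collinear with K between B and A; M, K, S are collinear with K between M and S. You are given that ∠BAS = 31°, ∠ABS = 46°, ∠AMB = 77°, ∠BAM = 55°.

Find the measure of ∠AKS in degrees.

∠AKS = 101°

1. ∠BMS = 31°  [same arc BS]
2. ∠ABM = 48°  [△BMA]
3. ∠BKM = 101°  [△BKM]
4. ∠AKS = 101°  [vertical angles at K]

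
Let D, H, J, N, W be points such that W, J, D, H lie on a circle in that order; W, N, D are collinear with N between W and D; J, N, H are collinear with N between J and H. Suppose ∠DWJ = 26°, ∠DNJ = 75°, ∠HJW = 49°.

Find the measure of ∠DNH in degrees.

∠DNH = 105°

1. ∠DHJ = 26°  [same arc JD]
2. ∠HDW = 49°  [same arc WH]
3. ∠DNH = 105°  [△DNH]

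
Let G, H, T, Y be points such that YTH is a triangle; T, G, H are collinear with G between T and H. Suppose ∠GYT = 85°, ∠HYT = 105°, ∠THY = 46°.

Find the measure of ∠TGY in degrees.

∠TGY = 66°

1. ∠HTY = 29°  [△YTH]
2. ∠GTY = 29°  [G on ray TH]
3. ∠TGY = 66°  [△YTG]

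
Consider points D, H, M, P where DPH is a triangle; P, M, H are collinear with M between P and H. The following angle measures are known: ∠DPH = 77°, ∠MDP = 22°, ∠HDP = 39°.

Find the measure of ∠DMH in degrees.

∠DMH = 99°

1. ∠DPM = 77°  [M on ray PH]
2. ∠DMP = 81°  [△DPM]
3. ∠DMH = 99°  [linear pair at M on PH]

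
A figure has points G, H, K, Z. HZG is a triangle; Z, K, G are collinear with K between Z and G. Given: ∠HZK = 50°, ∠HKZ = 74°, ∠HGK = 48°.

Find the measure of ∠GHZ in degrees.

1. ∠GZH = 50°  [K on ray ZG]
2. ∠HGZ = 48°  [K on ray GZ]
3. ∠GHZ = 82°  [△HZG]

∠GHZ = 82°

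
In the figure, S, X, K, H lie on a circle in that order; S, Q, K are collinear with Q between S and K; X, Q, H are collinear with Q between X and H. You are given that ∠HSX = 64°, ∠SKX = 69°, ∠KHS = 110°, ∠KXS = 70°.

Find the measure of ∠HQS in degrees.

1. ∠SHX = 69°  [same arc SX]
2. ∠KSX = 41°  [△SXK]
3. ∠HXS = 47°  [△SXH]
4. ∠KHX = 41°  [same arc XK]
5. ∠HKS = 47°  [same arc SH]
6. ∠HQK = 92°  [△KQH]
7. ∠HQS = 88°  [linear pair at Q on SK]

∠HQS = 88°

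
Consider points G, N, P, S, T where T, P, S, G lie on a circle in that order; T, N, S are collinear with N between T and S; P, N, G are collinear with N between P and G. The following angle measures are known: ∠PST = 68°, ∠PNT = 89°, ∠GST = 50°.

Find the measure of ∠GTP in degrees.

1. ∠PGT = 68°  [same arc TP]
2. ∠GPT = 50°  [same arc TG]
3. ∠GTP = 62°  [△TPG]

∠GTP = 62°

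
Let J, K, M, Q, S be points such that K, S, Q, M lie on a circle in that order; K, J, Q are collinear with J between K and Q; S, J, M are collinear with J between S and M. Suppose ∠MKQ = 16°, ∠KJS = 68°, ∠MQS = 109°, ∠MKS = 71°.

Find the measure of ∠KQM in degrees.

∠KQM = 57°

1. ∠MSQ = 16°  [same arc QM]
2. ∠MJQ = 68°  [vertical angles at J]
3. ∠QMS = 55°  [△SQM]
4. ∠KQM = 57°  [△QJM]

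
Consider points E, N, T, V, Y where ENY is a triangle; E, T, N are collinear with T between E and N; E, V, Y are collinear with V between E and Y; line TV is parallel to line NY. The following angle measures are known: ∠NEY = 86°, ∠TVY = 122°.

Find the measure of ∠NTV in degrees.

∠NTV = 144°

1. ∠TEV = 86°  [T on EN, V on EY]
2. ∠EVT = 58°  [linear pair at V on EY]
3. ∠ETV = 36°  [△ETV]
4. ∠NTV = 144°  [linear pair at T on EN]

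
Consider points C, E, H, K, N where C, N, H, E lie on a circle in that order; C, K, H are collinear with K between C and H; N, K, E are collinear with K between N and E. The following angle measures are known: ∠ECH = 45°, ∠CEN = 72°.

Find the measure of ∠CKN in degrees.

1. ∠ENH = 45°  [same arc HE]
2. ∠CHN = 72°  [same arc CN]
3. ∠HKN = 63°  [△NKH]
4. ∠CKN = 117°  [linear pair at K on CH]

∠CKN = 117°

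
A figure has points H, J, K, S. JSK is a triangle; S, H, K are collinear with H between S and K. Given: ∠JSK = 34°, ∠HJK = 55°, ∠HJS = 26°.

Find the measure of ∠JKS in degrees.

∠JKS = 65°

1. ∠HSJ = 34°  [H on ray SK]
2. ∠JHS = 120°  [△JSH]
3. ∠JHK = 60°  [linear pair at H on SK]
4. ∠HKJ = 65°  [△JHK]
5. ∠JKS = 65°  [H on ray KS]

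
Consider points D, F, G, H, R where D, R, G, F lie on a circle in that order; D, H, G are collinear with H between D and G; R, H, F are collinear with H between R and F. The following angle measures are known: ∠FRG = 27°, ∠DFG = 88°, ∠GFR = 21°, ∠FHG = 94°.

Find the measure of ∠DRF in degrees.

∠DRF = 65°

1. ∠FDG = 27°  [same arc GF]
2. ∠DGF = 65°  [△DGF]
3. ∠DRF = 65°  [same arc DF]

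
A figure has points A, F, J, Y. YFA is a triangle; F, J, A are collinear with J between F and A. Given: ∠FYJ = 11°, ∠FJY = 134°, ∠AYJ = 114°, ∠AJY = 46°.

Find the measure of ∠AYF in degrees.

1. ∠JFY = 35°  [△YFJ]
2. ∠JAY = 20°  [△YJA]
3. ∠AFY = 35°  [J on ray FA]
4. ∠FAY = 20°  [J on ray AF]
5. ∠AYF = 125°  [△YFA]

∠AYF = 125°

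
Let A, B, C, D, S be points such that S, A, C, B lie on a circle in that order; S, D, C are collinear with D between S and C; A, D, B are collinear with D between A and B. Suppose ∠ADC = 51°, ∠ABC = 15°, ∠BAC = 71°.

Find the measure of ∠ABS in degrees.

∠ABS = 58°

1. ∠BDS = 51°  [vertical angles at D]
2. ∠BSC = 71°  [same arc CB]
3. ∠ABS = 58°  [△SDB]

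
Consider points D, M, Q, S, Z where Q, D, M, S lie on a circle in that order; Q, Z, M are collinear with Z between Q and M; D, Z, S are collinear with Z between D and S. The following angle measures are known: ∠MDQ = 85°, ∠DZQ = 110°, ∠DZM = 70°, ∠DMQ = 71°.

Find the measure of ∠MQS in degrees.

1. ∠QZS = 70°  [vertical angles at Z]
2. ∠DSQ = 71°  [same arc QD]
3. ∠MQS = 39°  [△QZS]

∠MQS = 39°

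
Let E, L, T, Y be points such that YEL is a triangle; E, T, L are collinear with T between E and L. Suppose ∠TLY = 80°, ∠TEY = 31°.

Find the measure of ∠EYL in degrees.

1. ∠ELY = 80°  [T on ray LE]
2. ∠LEY = 31°  [T on ray EL]
3. ∠EYL = 69°  [△YEL]

∠EYL = 69°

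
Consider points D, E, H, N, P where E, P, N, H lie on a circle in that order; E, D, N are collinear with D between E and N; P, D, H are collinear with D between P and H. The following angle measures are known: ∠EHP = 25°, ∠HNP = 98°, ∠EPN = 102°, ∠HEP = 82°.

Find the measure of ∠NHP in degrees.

∠NHP = 53°

1. ∠ENP = 25°  [same arc EP]
2. ∠NEP = 53°  [△EPN]
3. ∠NHP = 53°  [same arc PN]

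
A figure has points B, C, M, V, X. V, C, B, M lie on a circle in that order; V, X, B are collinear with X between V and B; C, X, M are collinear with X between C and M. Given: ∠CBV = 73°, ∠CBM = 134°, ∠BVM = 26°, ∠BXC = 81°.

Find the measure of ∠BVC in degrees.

∠BVC = 20°

1. ∠BCM = 26°  [△CXB]
2. ∠BMC = 20°  [△CBM]
3. ∠BVC = 20°  [same arc CB]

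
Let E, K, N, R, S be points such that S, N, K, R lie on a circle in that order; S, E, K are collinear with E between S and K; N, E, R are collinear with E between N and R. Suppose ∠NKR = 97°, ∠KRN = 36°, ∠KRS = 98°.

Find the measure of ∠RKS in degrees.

∠RKS = 35°

1. ∠KNR = 47°  [△NKR]
2. ∠KSR = 47°  [same arc KR]
3. ∠RKS = 35°  [△SKR]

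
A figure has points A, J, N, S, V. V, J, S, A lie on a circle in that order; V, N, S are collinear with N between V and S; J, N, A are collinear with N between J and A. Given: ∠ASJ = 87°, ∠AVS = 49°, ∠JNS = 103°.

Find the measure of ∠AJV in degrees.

∠AJV = 59°

1. ∠AVJ = 93°  [cyclic VJSA, opposite ∠V+∠S]
2. ∠ANV = 103°  [vertical angles at N]
3. ∠JAV = 28°  [△VNA]
4. ∠AJV = 59°  [△VJA]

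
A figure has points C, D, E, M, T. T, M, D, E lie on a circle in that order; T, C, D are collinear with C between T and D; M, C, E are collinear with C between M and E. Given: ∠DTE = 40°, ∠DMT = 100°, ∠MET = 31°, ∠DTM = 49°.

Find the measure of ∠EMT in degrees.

∠EMT = 60°

1. ∠DET = 80°  [cyclic TMDE, opposite ∠M+∠E]
2. ∠EDT = 60°  [△TDE]
3. ∠EMT = 60°  [same arc TE]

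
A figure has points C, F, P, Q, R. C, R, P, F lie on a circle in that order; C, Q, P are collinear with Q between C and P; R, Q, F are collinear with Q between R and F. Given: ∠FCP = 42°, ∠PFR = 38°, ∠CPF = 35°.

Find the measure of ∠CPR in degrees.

∠CPR = 65°

1. ∠CFP = 103°  [△CPF]
2. ∠PCR = 38°  [same arc RP]
3. ∠CRP = 77°  [cyclic CRPF, opposite ∠R+∠F]
4. ∠CPR = 65°  [△CRP]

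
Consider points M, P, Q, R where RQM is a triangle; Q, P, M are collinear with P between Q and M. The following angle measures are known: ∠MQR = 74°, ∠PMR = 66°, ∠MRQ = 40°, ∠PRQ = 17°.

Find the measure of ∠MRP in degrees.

∠MRP = 23°

1. ∠PQR = 74°  [P on ray QM]
2. ∠QPR = 89°  [△RQP]
3. ∠MPR = 91°  [linear pair at P on QM]
4. ∠MRP = 23°  [△RPM]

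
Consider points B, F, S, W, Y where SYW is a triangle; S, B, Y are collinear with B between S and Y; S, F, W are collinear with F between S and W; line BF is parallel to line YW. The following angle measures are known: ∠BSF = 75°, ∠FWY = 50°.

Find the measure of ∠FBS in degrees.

∠FBS = 55°

1. ∠WSY = 75°  [B on SY, F on SW]
2. ∠SWY = 50°  [F on ray WS]
3. ∠SYW = 55°  [△SYW]
4. ∠FBS = 55°  [BF∥YW, corresponding at B]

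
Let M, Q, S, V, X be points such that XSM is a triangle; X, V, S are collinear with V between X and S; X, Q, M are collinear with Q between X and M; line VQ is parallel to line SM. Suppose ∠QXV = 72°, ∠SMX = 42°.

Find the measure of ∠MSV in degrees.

∠MSV = 66°

1. ∠MXS = 72°  [V on XS, Q on XM]
2. ∠MSX = 66°  [△XSM]
3. ∠MSV = 66°  [V on ray SX]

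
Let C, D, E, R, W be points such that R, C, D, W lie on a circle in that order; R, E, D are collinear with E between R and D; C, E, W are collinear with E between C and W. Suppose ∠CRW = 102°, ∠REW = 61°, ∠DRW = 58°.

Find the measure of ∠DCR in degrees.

1. ∠CDW = 78°  [cyclic RCDW, opposite ∠R+∠D]
2. ∠CED = 61°  [vertical angles at E]
3. ∠DCW = 58°  [same arc DW]
4. ∠CWD = 44°  [△CDW]
5. ∠CDR = 61°  [△CED]
6. ∠CRD = 44°  [same arc CD]
7. ∠DCR = 75°  [△RCD]

∠DCR = 75°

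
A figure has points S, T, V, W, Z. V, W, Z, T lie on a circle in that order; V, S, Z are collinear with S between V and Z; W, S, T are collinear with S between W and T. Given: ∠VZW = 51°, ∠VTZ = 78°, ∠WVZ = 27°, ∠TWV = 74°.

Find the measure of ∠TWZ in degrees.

1. ∠VSW = 79°  [△VSW]
2. ∠WSZ = 101°  [linear pair at S on VZ]
3. ∠TWZ = 28°  [△WSZ]

∠TWZ = 28°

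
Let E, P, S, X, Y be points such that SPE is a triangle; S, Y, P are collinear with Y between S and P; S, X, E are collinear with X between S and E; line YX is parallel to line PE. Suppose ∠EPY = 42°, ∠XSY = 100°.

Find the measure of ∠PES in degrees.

1. ∠EPS = 42°  [Y on ray PS]
2. ∠ESP = 100°  [Y on SP, X on SE]
3. ∠PES = 38°  [△SPE]

∠PES = 38°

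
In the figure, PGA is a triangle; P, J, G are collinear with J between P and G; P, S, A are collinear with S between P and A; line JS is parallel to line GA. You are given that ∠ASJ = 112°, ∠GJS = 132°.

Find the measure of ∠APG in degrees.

∠APG = 64°

1. ∠JSP = 68°  [linear pair at S on PA]
2. ∠PJS = 48°  [linear pair at J on PG]
3. ∠JPS = 64°  [△PJS]
4. ∠APG = 64°  [J on PG, S on PA]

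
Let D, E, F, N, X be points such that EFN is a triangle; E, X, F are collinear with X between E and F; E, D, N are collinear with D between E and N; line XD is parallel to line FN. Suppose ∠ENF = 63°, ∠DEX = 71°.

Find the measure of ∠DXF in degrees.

∠DXF = 134°

1. ∠EDX = 63°  [XD∥FN, corresponding at D]
2. ∠DXE = 46°  [△EXD]
3. ∠DXF = 134°  [linear pair at X on EF]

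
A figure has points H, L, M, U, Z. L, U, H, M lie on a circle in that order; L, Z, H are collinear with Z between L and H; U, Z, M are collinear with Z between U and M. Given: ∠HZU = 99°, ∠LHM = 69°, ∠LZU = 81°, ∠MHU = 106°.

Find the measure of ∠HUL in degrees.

1. ∠LUM = 69°  [same arc LM]
2. ∠HLU = 30°  [△LZU]
3. ∠MLU = 74°  [cyclic LUHM, opposite ∠L+∠H]
4. ∠LMU = 37°  [△LUM]
5. ∠LHU = 37°  [same arc LU]
6. ∠HUL = 113°  [△LUH]

∠HUL = 113°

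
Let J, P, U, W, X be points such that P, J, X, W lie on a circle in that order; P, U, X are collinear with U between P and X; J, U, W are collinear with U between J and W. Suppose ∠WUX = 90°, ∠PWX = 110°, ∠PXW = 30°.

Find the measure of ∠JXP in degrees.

∠JXP = 50°

1. ∠JUP = 90°  [vertical angles at U]
2. ∠PJX = 70°  [cyclic PJXW, opposite ∠J+∠W]
3. ∠PJW = 30°  [same arc PW]
4. ∠JPX = 60°  [△PUJ]
5. ∠JXP = 50°  [△PJX]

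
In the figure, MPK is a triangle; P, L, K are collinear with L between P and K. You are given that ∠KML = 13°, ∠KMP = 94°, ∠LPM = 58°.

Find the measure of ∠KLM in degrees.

∠KLM = 139°

1. ∠KPM = 58°  [L on ray PK]
2. ∠MKP = 28°  [△MPK]
3. ∠LKM = 28°  [L on ray KP]
4. ∠KLM = 139°  [△MLK]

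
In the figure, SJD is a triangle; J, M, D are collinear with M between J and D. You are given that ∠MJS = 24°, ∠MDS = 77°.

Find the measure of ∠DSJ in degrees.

1. ∠DJS = 24°  [M on ray JD]
2. ∠JDS = 77°  [M on ray DJ]
3. ∠DSJ = 79°  [△SJD]

∠DSJ = 79°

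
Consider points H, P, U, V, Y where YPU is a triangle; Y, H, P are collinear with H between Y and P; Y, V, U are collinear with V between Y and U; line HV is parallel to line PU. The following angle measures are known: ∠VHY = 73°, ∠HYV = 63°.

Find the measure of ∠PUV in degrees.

1. ∠HVY = 44°  [△YHV]
2. ∠HVU = 136°  [linear pair at V on YU]
3. ∠PUV = 44°  [HV∥PU, co-interior at U–V]

∠PUV = 44°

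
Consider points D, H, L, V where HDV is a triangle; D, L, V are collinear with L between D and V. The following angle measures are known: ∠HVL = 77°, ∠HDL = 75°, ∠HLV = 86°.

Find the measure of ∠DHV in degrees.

1. ∠DVH = 77°  [L on ray VD]
2. ∠HDV = 75°  [L on ray DV]
3. ∠DHV = 28°  [△HDV]

∠DHV = 28°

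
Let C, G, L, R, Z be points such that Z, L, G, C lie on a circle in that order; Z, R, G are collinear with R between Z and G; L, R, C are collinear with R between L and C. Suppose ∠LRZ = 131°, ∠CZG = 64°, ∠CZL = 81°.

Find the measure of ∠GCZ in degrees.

1. ∠CRG = 131°  [vertical angles at R]
2. ∠CLG = 64°  [same arc GC]
3. ∠CGL = 99°  [cyclic ZLGC, opposite ∠Z+∠G]
4. ∠GCL = 17°  [△LGC]
5. ∠CGZ = 32°  [△GRC]
6. ∠GCZ = 84°  [△ZGC]

∠GCZ = 84°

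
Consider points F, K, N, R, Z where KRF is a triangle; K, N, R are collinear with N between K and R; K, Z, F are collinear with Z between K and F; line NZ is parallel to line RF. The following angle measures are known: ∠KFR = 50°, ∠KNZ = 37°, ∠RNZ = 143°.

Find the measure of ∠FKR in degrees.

1. ∠KZN = 50°  [NZ∥RF, corresponding at Z]
2. ∠NKZ = 93°  [△KNZ]
3. ∠FKR = 93°  [N on KR, Z on KF]

∠FKR = 93°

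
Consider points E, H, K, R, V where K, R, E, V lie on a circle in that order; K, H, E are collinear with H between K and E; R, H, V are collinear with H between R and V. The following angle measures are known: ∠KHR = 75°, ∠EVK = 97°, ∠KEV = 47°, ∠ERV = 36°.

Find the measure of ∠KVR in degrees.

∠KVR = 39°

1. ∠EHV = 75°  [vertical angles at H]
2. ∠EKV = 36°  [△KEV]
3. ∠KHV = 105°  [linear pair at H on KE]
4. ∠KVR = 39°  [△KHV]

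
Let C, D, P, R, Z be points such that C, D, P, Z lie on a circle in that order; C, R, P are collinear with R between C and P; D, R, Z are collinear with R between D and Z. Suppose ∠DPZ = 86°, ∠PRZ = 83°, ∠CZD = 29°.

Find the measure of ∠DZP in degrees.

1. ∠DCZ = 94°  [cyclic CDPZ, opposite ∠C+∠P]
2. ∠CRD = 83°  [vertical angles at R]
3. ∠CDZ = 57°  [△CDZ]
4. ∠DCP = 40°  [△CRD]
5. ∠DZP = 40°  [same arc DP]

∠DZP = 40°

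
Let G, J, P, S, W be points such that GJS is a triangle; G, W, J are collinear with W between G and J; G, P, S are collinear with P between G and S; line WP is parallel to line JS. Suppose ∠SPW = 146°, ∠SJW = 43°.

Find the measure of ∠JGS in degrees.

1. ∠GPW = 34°  [linear pair at P on GS]
2. ∠GJS = 43°  [W on ray JG]
3. ∠GSJ = 34°  [WP∥JS, corresponding at P]
4. ∠JGS = 103°  [△GJS]

∠JGS = 103°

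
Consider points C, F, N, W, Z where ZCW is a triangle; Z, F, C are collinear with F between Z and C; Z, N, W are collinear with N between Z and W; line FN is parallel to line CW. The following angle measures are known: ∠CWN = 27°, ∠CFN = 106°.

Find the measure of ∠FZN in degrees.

∠FZN = 79°

1. ∠CWZ = 27°  [N on ray WZ]
2. ∠NFZ = 74°  [linear pair at F on ZC]
3. ∠FNZ = 27°  [FN∥CW, corresponding at N]
4. ∠FZN = 79°  [△ZFN]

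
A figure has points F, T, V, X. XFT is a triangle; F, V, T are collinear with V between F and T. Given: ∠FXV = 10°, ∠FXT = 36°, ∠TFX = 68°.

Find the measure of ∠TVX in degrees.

1. ∠VFX = 68°  [V on ray FT]
2. ∠FVX = 102°  [△XFV]
3. ∠TVX = 78°  [linear pair at V on FT]

∠TVX = 78°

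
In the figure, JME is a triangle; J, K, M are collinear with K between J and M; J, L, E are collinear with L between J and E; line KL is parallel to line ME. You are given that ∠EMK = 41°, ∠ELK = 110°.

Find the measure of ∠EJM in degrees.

1. ∠EMJ = 41°  [K on ray MJ]
2. ∠JLK = 70°  [linear pair at L on JE]
3. ∠JKL = 41°  [KL∥ME, corresponding at K]
4. ∠KJL = 69°  [△JKL]
5. ∠EJM = 69°  [K on JM, L on JE]

∠EJM = 69°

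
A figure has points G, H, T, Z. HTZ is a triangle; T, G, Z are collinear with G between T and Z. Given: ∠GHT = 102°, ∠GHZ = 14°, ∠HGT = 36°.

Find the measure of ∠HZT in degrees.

1. ∠HGZ = 144°  [linear pair at G on TZ]
2. ∠GZH = 22°  [△HGZ]
3. ∠HZT = 22°  [G on ray ZT]

∠HZT = 22°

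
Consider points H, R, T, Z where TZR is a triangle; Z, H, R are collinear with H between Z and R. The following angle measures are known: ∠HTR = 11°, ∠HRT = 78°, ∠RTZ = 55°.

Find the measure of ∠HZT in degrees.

1. ∠TRZ = 78°  [H on ray RZ]
2. ∠RZT = 47°  [△TZR]
3. ∠HZT = 47°  [H on ray ZR]

∠HZT = 47°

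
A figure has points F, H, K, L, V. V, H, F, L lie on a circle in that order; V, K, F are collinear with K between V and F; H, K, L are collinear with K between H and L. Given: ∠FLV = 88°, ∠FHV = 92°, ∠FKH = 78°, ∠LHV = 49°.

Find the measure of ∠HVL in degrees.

∠HVL = 72°

1. ∠LKV = 78°  [vertical angles at K]
2. ∠LFV = 49°  [same arc VL]
3. ∠FVL = 43°  [△VFL]
4. ∠HLV = 59°  [△VKL]
5. ∠HVL = 72°  [△VHL]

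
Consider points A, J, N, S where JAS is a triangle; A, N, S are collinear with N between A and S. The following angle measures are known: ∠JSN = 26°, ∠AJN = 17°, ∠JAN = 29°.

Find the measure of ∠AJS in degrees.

∠AJS = 125°

1. ∠ASJ = 26°  [N on ray SA]
2. ∠JAS = 29°  [N on ray AS]
3. ∠AJS = 125°  [△JAS]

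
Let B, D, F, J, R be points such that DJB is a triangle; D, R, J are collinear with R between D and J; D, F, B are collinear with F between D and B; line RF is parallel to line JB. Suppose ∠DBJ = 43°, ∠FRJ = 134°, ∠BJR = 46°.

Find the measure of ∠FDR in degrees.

1. ∠DFR = 43°  [RF∥JB, corresponding at F]
2. ∠DRF = 46°  [linear pair at R on DJ]
3. ∠FDR = 91°  [△DRF]

∠FDR = 91°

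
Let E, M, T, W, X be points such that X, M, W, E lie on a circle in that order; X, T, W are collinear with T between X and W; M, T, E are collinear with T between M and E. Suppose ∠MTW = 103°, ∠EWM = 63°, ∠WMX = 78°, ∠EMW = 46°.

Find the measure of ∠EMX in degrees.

1. ∠MTX = 77°  [linear pair at T on XW]
2. ∠MWX = 31°  [△MTW]
3. ∠MXW = 71°  [△XMW]
4. ∠EMX = 32°  [△XTM]

∠EMX = 32°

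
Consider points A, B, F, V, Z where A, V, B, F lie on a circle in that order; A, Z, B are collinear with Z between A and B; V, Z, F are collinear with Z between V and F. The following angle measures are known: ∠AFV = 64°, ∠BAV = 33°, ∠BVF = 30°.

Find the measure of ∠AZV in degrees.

∠AZV = 94°

1. ∠ABV = 64°  [same arc AV]
2. ∠BZV = 86°  [△VZB]
3. ∠AZV = 94°  [linear pair at Z on AB]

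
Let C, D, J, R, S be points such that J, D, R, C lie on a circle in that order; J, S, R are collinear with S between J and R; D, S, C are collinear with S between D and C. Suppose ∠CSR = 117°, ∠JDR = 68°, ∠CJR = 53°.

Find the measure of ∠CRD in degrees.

∠CRD = 79°

1. ∠JCR = 112°  [cyclic JDRC, opposite ∠D+∠C]
2. ∠CDR = 53°  [same arc RC]
3. ∠CRJ = 15°  [△JRC]
4. ∠DCR = 48°  [△RSC]
5. ∠CRD = 79°  [△DRC]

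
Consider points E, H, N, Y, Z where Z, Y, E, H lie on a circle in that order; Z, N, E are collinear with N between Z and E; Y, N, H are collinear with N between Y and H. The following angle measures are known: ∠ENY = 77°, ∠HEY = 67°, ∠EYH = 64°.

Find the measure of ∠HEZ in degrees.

∠HEZ = 28°

1. ∠HNZ = 77°  [vertical angles at N]
2. ∠EHY = 49°  [△YEH]
3. ∠ENH = 103°  [linear pair at N on ZE]
4. ∠HEZ = 28°  [△ENH]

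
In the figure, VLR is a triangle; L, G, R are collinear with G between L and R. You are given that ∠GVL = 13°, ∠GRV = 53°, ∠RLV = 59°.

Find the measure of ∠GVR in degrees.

1. ∠GLV = 59°  [G on ray LR]
2. ∠LGV = 108°  [△VLG]
3. ∠RGV = 72°  [linear pair at G on LR]
4. ∠GVR = 55°  [△VGR]

∠GVR = 55°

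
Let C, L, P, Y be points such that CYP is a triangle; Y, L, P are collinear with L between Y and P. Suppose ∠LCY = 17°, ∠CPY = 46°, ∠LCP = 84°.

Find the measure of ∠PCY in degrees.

1. ∠CPL = 46°  [L on ray PY]
2. ∠CLP = 50°  [△CLP]
3. ∠CLY = 130°  [linear pair at L on YP]
4. ∠CYL = 33°  [△CYL]
5. ∠CYP = 33°  [L on ray YP]
6. ∠PCY = 101°  [△CYP]

∠PCY = 101°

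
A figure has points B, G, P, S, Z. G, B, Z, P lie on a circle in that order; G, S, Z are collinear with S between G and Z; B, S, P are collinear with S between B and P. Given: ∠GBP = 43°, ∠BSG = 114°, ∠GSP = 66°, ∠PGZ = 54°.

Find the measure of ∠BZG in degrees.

1. ∠BSZ = 66°  [linear pair at S on GZ]
2. ∠PBZ = 54°  [same arc ZP]
3. ∠BZG = 60°  [△BSZ]

∠BZG = 60°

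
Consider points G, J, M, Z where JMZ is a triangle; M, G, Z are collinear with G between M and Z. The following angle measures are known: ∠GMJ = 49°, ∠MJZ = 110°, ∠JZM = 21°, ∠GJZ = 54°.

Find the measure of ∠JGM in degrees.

∠JGM = 75°

1. ∠GZJ = 21°  [G on ray ZM]
2. ∠JGZ = 105°  [△JGZ]
3. ∠JGM = 75°  [linear pair at G on MZ]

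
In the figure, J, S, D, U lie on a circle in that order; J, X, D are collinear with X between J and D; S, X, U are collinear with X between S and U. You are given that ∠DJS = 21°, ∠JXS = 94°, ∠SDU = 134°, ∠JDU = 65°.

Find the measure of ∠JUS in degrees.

∠JUS = 69°

1. ∠JSU = 65°  [△JXS]
2. ∠SJU = 46°  [cyclic JSDU, opposite ∠J+∠D]
3. ∠JUS = 69°  [△JSU]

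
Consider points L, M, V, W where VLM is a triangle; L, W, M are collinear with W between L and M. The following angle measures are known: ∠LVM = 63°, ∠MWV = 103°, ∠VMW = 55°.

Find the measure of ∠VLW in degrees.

∠VLW = 62°

1. ∠LMV = 55°  [W on ray ML]
2. ∠MLV = 62°  [△VLM]
3. ∠VLW = 62°  [W on ray LM]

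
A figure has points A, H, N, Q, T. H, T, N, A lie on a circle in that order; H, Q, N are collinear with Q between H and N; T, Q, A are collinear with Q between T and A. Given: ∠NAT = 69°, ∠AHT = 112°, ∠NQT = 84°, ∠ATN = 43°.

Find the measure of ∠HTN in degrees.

1. ∠NHT = 69°  [same arc TN]
2. ∠HNT = 53°  [△TQN]
3. ∠HTN = 58°  [△HTN]

∠HTN = 58°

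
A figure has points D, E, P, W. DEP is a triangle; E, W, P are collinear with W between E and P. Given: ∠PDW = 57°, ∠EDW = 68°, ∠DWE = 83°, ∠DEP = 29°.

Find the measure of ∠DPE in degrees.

∠DPE = 26°

1. ∠DWP = 97°  [linear pair at W on EP]
2. ∠DPW = 26°  [△DWP]
3. ∠DPE = 26°  [W on ray PE]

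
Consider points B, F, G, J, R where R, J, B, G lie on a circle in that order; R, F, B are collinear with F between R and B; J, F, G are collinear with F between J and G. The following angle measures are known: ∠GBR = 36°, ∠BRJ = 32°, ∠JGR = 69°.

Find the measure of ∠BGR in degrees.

∠BGR = 101°

1. ∠JBR = 69°  [same arc RJ]
2. ∠BJR = 79°  [△RJB]
3. ∠BGR = 101°  [cyclic RJBG, opposite ∠J+∠G]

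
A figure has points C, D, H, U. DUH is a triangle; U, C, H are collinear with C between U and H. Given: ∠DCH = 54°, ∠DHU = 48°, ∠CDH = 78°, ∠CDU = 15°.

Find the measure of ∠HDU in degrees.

1. ∠DCU = 126°  [linear pair at C on UH]
2. ∠CUD = 39°  [△DUC]
3. ∠DUH = 39°  [C on ray UH]
4. ∠HDU = 93°  [△DUH]

∠HDU = 93°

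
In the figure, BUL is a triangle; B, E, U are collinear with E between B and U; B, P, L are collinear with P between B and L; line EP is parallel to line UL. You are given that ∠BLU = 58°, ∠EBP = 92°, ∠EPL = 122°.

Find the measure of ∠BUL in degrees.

1. ∠BPE = 58°  [EP∥UL, corresponding at P]
2. ∠BEP = 30°  [△BEP]
3. ∠BUL = 30°  [EP∥UL, corresponding at E]

∠BUL = 30°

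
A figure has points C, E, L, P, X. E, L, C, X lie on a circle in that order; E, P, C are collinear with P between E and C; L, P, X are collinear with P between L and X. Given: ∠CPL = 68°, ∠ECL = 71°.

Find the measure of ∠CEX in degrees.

1. ∠EPX = 68°  [vertical angles at P]
2. ∠EXL = 71°  [same arc EL]
3. ∠CEX = 41°  [△EPX]

∠CEX = 41°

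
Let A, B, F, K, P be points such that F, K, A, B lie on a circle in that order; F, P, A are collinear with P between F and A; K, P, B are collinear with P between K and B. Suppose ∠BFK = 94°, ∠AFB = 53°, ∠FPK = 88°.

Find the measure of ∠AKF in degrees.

1. ∠BAK = 86°  [cyclic FKAB, opposite ∠F+∠A]
2. ∠AKB = 53°  [same arc AB]
3. ∠APK = 92°  [linear pair at P on FA]
4. ∠ABK = 41°  [△KAB]
5. ∠FAK = 35°  [△KPA]
6. ∠AFK = 41°  [same arc KA]
7. ∠AKF = 104°  [△FKA]

∠AKF = 104°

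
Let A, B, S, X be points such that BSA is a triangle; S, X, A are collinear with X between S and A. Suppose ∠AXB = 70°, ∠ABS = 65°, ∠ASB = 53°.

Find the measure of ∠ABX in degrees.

∠ABX = 48°

1. ∠BAS = 62°  [△BSA]
2. ∠BAX = 62°  [X on ray AS]
3. ∠ABX = 48°  [△BXA]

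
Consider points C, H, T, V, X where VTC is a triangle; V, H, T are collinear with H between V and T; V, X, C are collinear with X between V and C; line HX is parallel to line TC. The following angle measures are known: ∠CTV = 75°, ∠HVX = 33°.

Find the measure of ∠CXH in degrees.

1. ∠VHX = 75°  [HX∥TC, corresponding at H]
2. ∠HXV = 72°  [△VHX]
3. ∠CXH = 108°  [linear pair at X on VC]

∠CXH = 108°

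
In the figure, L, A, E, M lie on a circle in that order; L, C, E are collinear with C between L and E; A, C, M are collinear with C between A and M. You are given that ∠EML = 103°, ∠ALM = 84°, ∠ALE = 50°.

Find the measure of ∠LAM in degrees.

1. ∠EAL = 77°  [cyclic LAEM, opposite ∠A+∠M]
2. ∠AEL = 53°  [△LAE]
3. ∠AML = 53°  [same arc LA]
4. ∠LAM = 43°  [△LAM]

∠LAM = 43°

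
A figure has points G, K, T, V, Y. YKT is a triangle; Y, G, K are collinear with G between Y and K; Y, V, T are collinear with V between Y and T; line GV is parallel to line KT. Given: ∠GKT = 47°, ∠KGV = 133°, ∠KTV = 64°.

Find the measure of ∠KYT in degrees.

∠KYT = 69°

1. ∠TKY = 47°  [G on ray KY]
2. ∠KTY = 64°  [V on ray TY]
3. ∠KYT = 69°  [△YKT]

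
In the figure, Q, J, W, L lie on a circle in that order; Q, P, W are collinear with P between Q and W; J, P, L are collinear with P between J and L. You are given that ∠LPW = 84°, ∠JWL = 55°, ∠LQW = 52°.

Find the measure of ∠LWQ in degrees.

1. ∠LPQ = 96°  [linear pair at P on QW]
2. ∠JQL = 125°  [cyclic QJWL, opposite ∠Q+∠W]
3. ∠JLQ = 32°  [△QPL]
4. ∠LJQ = 23°  [△QJL]
5. ∠LWQ = 23°  [same arc QL]

∠LWQ = 23°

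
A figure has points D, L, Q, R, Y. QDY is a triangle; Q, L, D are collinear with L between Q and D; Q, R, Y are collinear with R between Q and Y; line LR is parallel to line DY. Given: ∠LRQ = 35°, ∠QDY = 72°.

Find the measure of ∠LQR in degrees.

∠LQR = 73°

1. ∠DYQ = 35°  [LR∥DY, corresponding at R]
2. ∠DQY = 73°  [△QDY]
3. ∠LQR = 73°  [L on QD, R on QY]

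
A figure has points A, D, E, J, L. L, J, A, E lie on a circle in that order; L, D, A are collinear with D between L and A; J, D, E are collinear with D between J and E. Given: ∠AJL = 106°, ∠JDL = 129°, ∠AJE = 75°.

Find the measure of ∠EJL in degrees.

1. ∠AEL = 74°  [cyclic LJAE, opposite ∠J+∠E]
2. ∠ALE = 75°  [same arc AE]
3. ∠EAL = 31°  [△LAE]
4. ∠EJL = 31°  [same arc LE]

∠EJL = 31°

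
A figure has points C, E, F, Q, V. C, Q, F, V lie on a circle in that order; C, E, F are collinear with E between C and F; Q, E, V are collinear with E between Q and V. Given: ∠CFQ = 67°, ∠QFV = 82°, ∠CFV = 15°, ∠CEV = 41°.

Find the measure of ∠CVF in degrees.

1. ∠CVQ = 67°  [same arc CQ]
2. ∠FCV = 72°  [△CEV]
3. ∠CVF = 93°  [△CFV]

∠CVF = 93°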